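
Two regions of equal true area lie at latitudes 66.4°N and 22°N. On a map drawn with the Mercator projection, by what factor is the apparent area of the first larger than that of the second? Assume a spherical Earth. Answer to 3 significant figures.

5.36

Mercator is conformal with k = sec φ, so areal scale = k² = sec²φ.
At 66.4°: sec²(66.4°) = 1/0.4003² = 6.239.
At 22°: sec²(22°) = 1/0.9272² = 1.163.
Ratio = 6.239/1.163 = cos²(22°)/cos²(66.4°) ≈ 5.36.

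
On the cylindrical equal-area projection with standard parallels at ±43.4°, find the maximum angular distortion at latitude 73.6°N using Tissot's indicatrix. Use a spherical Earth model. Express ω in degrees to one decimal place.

95.1°

Cylindrical equal-area (φ₀ = 43.4°): h = cos φ / cos 43.4° along meridians, k = cos 43.4° / cos φ along parallels; h·k = 1.
At 73.6°: h = 0.3886, k = 2.573; principal scales a = 2.573, b = 0.3886.
sin(ω/2) = (a − b)/(a + b) = 2.185/2.962 = 0.7376, so ω = 2 arcsin(0.7376) ≈ 95.1°.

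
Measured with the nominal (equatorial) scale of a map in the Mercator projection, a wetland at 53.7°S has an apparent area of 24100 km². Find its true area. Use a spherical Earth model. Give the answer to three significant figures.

8450 km²

Mercator is conformal, so the point scale is isotropic: h = k = sec φ = 1/cos φ.
Areal scale = k² = sec²φ = 1/cos²(53.7°) = 1/0.5920² = 2.853.
True area = apparent / (areal scale) = 24100 / 2.853 ≈ 8450 km².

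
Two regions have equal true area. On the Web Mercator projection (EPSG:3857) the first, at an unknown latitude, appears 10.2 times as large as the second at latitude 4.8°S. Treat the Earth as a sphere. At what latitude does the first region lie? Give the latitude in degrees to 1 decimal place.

For equal true areas on Mercator, apparent areas scale as sec²φ, so the ratio is cos²φ₂ / cos²φ₁.
cos²φ₂ / cos²φ₁ = 10.2  ⇒  cos φ₁ = cos 4.8° / √10.2 = 0.9965/3.194 = 0.3120.
φ₁ = arccos(0.3120) ≈ 71.8°.

71.8°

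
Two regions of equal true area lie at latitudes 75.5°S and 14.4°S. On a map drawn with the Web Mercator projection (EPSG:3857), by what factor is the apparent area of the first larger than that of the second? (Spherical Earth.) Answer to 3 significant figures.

15.0

On Mercator, area is exaggerated by sec²φ = 1/cos²φ.
At 75.5°: sec²(75.5°) = 1/0.2504² = 15.95.
At 14.4°: sec²(14.4°) = 1/0.9686² = 1.066.
Ratio = 15.95/1.066 = cos²(14.4°)/cos²(75.5°) ≈ 15.0.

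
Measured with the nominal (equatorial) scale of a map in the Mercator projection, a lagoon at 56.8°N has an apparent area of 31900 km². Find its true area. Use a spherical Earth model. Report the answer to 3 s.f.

9560 km²

The Mercator projection is conformal; its linear scale factor is the same in every direction and equals sec φ = 1/cos φ.
Areal scale = k² = sec²φ = 1/cos²(56.8°) = 1/0.5476² = 3.335.
True area = apparent / (areal scale) = 31900 / 3.335 ≈ 9560 km².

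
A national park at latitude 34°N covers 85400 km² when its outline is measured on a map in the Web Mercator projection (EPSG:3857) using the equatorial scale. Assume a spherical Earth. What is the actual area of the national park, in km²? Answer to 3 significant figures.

58700 km²

The Mercator projection is conformal; its linear scale factor is the same in every direction and equals sec φ = 1/cos φ.
Areal scale = k² = sec²φ = 1/cos²(34°) = 1/0.8290² = 1.455.
True area = apparent / (areal scale) = 85400 / 1.455 ≈ 58700 km².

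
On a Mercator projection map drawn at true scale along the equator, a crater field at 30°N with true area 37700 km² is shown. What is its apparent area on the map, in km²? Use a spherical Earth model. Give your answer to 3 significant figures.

For Mercator, h = k = sec φ (a conformal cylindrical projection has a single point scale, 1/cos φ).
Areal scale = k² = sec²φ = 1/cos²(30°) = 1/0.8660² = 1.333.
Apparent area = 37700 × 1.333 ≈ 50300 km².

50300 km²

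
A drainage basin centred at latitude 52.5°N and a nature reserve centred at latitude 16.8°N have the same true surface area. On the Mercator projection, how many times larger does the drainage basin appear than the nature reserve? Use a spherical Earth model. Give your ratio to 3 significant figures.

2.47

Mercator is conformal with k = sec φ, so areal scale = k² = sec²φ.
At 52.5°: sec²(52.5°) = 1/0.6088² = 2.698.
At 16.8°: sec²(16.8°) = 1/0.9573² = 1.091.
Ratio = 2.698/1.091 = cos²(16.8°)/cos²(52.5°) ≈ 2.47.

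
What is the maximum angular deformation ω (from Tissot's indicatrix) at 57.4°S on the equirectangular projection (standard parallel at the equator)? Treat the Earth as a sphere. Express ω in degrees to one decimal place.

34.9°

Plate carrée maps x = Rλ, y = Rφ. The meridian scale is h = 1 and the parallel scale is k = 1/cos φ = sec φ.
At 57.4°: h = 1.000, k = 1.856; principal scales a = 1.856, b = 1.000.
sin(ω/2) = (a − b)/(a + b) = 0.8561/2.856 = 0.2997, so ω = 2 arcsin(0.2997) ≈ 34.9°.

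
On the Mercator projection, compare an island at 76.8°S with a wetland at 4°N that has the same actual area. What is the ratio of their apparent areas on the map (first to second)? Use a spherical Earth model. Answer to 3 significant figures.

Mercator areal scale is sec²φ.
At 76.8°: sec²(76.8°) = 1/0.2284² = 19.18.
At 4°: sec²(4°) = 1/0.9976² = 1.005.
Ratio = 19.18/1.005 = cos²(4°)/cos²(76.8°) ≈ 19.1.

19.1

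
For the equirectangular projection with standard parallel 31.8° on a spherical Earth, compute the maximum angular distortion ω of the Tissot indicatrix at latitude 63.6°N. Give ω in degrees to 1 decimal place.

36.5°

The equidistant cylindrical projection with φ₀ = 31.8° has h = 1 (meridians true) and k = cos φ₀ / cos φ along parallels.
At 63.6°: h = 1.000, k = 1.911; principal scales a = 1.911, b = 1.000.
sin(ω/2) = (a − b)/(a + b) = 0.9114/2.911 = 0.3131, so ω = 2 arcsin(0.3131) ≈ 36.5°.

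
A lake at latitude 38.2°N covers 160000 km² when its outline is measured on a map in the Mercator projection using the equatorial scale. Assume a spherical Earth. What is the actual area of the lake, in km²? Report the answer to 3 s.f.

Mercator is conformal, so the point scale is isotropic: h = k = sec φ = 1/cos φ.
Areal scale = k² = sec²φ = 1/cos²(38.2°) = 1/0.7859² = 1.619.
True area = apparent / (areal scale) = 160000 / 1.619 ≈ 98800 km².

98800 km²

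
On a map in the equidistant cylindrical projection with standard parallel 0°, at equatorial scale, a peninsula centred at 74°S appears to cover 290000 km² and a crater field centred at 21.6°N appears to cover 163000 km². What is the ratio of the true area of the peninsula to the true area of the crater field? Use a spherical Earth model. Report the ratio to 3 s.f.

On the plate carrée, areal scale = h·k = 1 × sec φ, so true area = apparent × cos φ.
True area of peninsula: 290000 × cos(74°) = 290000 × 0.2756 = 79930 km².
True area of crater field: 163000 × cos(21.6°) = 163000 × 0.9298 = 151600 km².
Ratio = 79930 / 151600 ≈ 0.527.

0.527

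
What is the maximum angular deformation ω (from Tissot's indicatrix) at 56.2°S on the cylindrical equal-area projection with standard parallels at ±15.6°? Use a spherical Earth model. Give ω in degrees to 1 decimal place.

Cylindrical equal-area (φ₀ = 15.6°): h = cos φ / cos 15.6° along meridians, k = cos 15.6° / cos φ along parallels; h·k = 1.
At 56.2°: h = 0.5776, k = 1.731; principal scales a = 1.731, b = 0.5776.
sin(ω/2) = (a − b)/(a + b) = 1.154/2.309 = 0.4997, so ω = 2 arcsin(0.4997) ≈ 60.0°.

60.0°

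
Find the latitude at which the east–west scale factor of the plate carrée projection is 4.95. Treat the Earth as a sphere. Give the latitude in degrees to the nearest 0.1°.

Plate carrée: h = 1, k = sec φ along parallels.
sec φ = 4.95  ⇒  cos φ = 0.2020  ⇒  φ ≈ 78.3°.

78.3°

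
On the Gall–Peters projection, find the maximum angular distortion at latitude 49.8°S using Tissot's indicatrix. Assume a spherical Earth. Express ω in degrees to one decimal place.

10.4°

The Gall–Peters projection is cylindrical equal-area with φ₀ = 45°. A cylindrical equal-area projection with standard parallel φ₀ has meridian scale h = cos φ / cos φ₀ and parallel scale k = cos φ₀ / cos φ (so areas are preserved, h·k = 1).
At 49.8°: h = 0.9128, k = 1.096; principal scales a = 1.096, b = 0.9128.
sin(ω/2) = (a − b)/(a + b) = 0.1827/2.008 = 0.09097, so ω = 2 arcsin(0.09097) ≈ 10.4°.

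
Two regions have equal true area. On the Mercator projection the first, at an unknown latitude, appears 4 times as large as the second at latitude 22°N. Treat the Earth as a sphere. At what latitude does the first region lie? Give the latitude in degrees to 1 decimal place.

62.4°

Mercator areal scale is sec²φ, so apparent-area ratio = sec²φ₁ / sec²φ₂ = cos²φ₂ / cos²φ₁.
cos²φ₂ / cos²φ₁ = 4  ⇒  cos φ₁ = cos 22° / √4 = 0.9272/2.000 = 0.4636.
φ₁ = arccos(0.4636) ≈ 62.4°.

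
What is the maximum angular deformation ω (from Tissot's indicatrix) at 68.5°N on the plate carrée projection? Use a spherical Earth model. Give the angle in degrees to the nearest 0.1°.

For the equirectangular projection with φ₀ = 0 (plate carrée), h = 1 along meridians and k = sec φ along parallels.
At 68.5°: h = 1.000, k = 2.729; principal scales a = 2.729, b = 1.000.
sin(ω/2) = (a − b)/(a + b) = 1.729/3.729 = 0.4636, so ω = 2 arcsin(0.4636) ≈ 55.2°.

55.2°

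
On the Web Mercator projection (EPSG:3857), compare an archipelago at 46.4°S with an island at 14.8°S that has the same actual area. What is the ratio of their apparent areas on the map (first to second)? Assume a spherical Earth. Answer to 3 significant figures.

1.97

Mercator is conformal with k = sec φ, so areal scale = k² = sec²φ.
At 46.4°: sec²(46.4°) = 1/0.6896² = 2.103.
At 14.8°: sec²(14.8°) = 1/0.9668² = 1.070.
Ratio = 2.103/1.070 = cos²(14.8°)/cos²(46.4°) ≈ 1.97.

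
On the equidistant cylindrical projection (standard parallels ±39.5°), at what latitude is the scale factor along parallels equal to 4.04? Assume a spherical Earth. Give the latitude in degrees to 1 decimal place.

79.0°

The equidistant cylindrical projection with φ₀ = 39.5° has h = 1 (meridians true) and k = cos φ₀ / cos φ along parallels.
k = cos φ₀ / cos φ = 4.04  ⇒  cos φ = cos 39.5° / 4.04 = 0.1910.
φ = arccos(0.1910) ≈ 79.0°.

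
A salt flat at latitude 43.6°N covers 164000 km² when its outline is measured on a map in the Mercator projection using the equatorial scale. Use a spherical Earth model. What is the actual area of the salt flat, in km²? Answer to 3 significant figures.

Mercator is conformal, so the point scale is isotropic: h = k = sec φ = 1/cos φ.
Areal scale = k² = sec²φ = 1/cos²(43.6°) = 1/0.7242² = 1.907.
True area = apparent / (areal scale) = 164000 / 1.907 ≈ 86000 km².

86000 km²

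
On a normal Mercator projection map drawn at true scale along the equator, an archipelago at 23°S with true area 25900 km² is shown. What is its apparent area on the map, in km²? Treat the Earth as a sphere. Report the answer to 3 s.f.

30600 km²

For Mercator, h = k = sec φ (a conformal cylindrical projection has a single point scale, 1/cos φ).
Areal scale = k² = sec²φ = 1/cos²(23°) = 1/0.9205² = 1.180.
Apparent area = 25900 × 1.180 ≈ 30600 km².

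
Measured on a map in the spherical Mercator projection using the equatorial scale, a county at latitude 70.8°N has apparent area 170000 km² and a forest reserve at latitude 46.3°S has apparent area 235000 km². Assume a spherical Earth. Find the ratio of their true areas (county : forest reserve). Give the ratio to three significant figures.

0.164

Mercator's areal exaggeration is sec²φ; hence true area = (apparent area) · cos²φ.
True area of county: 170000 × cos²(70.8°) = 170000 × 0.1082 = 18390 km².
True area of forest reserve: 235000 × cos²(46.3°) = 235000 × 0.4773 = 112200 km².
Ratio = 18390 / 112200 ≈ 0.164.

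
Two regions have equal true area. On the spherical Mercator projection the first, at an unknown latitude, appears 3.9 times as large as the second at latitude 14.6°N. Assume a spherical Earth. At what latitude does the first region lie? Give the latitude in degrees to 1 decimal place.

60.7°

Mercator areal scale is sec²φ, so apparent-area ratio = sec²φ₁ / sec²φ₂ = cos²φ₂ / cos²φ₁.
cos²φ₂ / cos²φ₁ = 3.9  ⇒  cos φ₁ = cos 14.6° / √3.9 = 0.9677/1.975 = 0.4900.
φ₁ = arccos(0.4900) ≈ 60.7°.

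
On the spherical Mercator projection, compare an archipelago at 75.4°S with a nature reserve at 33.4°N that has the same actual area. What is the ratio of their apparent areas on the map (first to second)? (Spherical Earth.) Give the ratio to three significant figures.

11.0

Mercator areal scale is sec²φ.
At 75.4°: sec²(75.4°) = 1/0.2521² = 15.74.
At 33.4°: sec²(33.4°) = 1/0.8348² = 1.435.
Ratio = 15.74/1.435 = cos²(33.4°)/cos²(75.4°) ≈ 11.0.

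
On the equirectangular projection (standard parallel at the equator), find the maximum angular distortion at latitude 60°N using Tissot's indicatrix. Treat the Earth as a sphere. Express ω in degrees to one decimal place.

38.9°

Plate carrée maps x = Rλ, y = Rφ. The meridian scale is h = 1 and the parallel scale is k = 1/cos φ = sec φ.
At 60°: h = 1.000, k = 2.000; principal scales a = 2.000, b = 1.000.
sin(ω/2) = (a − b)/(a + b) = 1.0000/3.000 = 0.3333, so ω = 2 arcsin(0.3333) ≈ 38.9°.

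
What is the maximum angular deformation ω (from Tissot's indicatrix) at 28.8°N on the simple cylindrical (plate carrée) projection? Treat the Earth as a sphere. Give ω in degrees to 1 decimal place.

For the equirectangular projection with φ₀ = 0 (plate carrée), h = 1 along meridians and k = sec φ along parallels.
At 28.8°: h = 1.000, k = 1.141; principal scales a = 1.141, b = 1.000.
sin(ω/2) = (a − b)/(a + b) = 0.1412/2.141 = 0.06592, so ω = 2 arcsin(0.06592) ≈ 7.6°.

7.6°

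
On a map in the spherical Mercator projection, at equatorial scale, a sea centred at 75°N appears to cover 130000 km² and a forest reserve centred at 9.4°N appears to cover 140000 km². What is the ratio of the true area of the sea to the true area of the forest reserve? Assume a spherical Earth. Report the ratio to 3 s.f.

0.0639

Mercator's areal exaggeration is sec²φ; hence true area = (apparent area) · cos²φ.
True area of sea: 130000 × cos²(75°) = 130000 × 0.06699 = 8708 km².
True area of forest reserve: 140000 × cos²(9.4°) = 140000 × 0.9733 = 136300 km².
Ratio = 8708 / 136300 ≈ 0.0639.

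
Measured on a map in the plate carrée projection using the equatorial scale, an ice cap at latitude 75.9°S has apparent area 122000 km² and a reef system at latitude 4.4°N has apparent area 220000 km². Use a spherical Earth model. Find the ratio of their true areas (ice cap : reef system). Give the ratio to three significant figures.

On the plate carrée, areal scale = h·k = 1 × sec φ, so true area = apparent × cos φ.
True area of ice cap: 122000 × cos(75.9°) = 122000 × 0.2436 = 29720 km².
True area of reef system: 220000 × cos(4.4°) = 220000 × 0.9971 = 219400 km².
Ratio = 29720 / 219400 ≈ 0.135.

0.135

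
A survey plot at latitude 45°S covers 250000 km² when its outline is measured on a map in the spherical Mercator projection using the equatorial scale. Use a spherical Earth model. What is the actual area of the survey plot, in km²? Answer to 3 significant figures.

For Mercator, h = k = sec φ (a conformal cylindrical projection has a single point scale, 1/cos φ).
Areal scale = k² = sec²φ = 1/cos²(45°) = 1/0.7071² = 2.000.
True area = apparent / (areal scale) = 250000 / 2.000 ≈ 125000 km².

125000 km²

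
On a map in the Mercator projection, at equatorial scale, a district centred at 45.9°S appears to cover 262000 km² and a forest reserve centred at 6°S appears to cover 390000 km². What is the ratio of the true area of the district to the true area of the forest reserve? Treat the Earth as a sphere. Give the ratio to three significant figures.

Since Mercator area scale is 1/cos²φ, the true area equals the apparent area multiplied by cos²φ.
True area of district: 262000 × cos²(45.9°) = 262000 × 0.4843 = 126900 km².
True area of forest reserve: 390000 × cos²(6°) = 390000 × 0.9891 = 385700 km².
Ratio = 126900 / 385700 ≈ 0.329.

0.329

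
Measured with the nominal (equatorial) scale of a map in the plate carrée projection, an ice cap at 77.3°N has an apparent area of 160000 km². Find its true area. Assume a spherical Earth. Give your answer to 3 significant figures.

Plate carrée maps x = Rλ, y = Rφ. The meridian scale is h = 1 and the parallel scale is k = 1/cos φ = sec φ.
Areal scale = h·k = 1 × sec φ; at 77.3°, h = 1.000, k = 4.549, so h·k = 4.549.
True area = apparent / (areal scale) = 160000 / 4.549 ≈ 35200 km².

35200 km²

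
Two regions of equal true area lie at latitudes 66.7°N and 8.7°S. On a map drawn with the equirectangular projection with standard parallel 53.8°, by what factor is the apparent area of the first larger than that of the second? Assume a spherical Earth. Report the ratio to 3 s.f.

With standard parallel φ₀ = 53.8°, the equirectangular projection gives x = Rλ cos φ₀, y = Rφ, so h = 1 and k = cos 53.8° / cos φ.
Areal scale at 66.7°: h·k = 1.000 × 1.493 = 1.493.
Areal scale at 8.7°: h·k = 1.000 × 0.5975 = 0.5975.
Ratio = 1.493/0.5975 ≈ 2.50.

2.50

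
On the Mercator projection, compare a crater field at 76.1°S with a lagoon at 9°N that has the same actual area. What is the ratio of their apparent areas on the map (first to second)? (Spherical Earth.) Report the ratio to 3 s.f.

16.9

Mercator areal scale is sec²φ.
At 76.1°: sec²(76.1°) = 1/0.2402² = 17.33.
At 9°: sec²(9°) = 1/0.9877² = 1.025.
Ratio = 17.33/1.025 = cos²(9°)/cos²(76.1°) ≈ 16.9.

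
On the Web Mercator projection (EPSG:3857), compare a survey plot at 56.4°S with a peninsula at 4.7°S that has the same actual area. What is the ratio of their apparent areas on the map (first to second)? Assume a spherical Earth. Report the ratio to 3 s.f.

3.24

Mercator is conformal with k = sec φ, so areal scale = k² = sec²φ.
At 56.4°: sec²(56.4°) = 1/0.5534² = 3.265.
At 4.7°: sec²(4.7°) = 1/0.9966² = 1.007.
Ratio = 3.265/1.007 = cos²(4.7°)/cos²(56.4°) ≈ 3.24.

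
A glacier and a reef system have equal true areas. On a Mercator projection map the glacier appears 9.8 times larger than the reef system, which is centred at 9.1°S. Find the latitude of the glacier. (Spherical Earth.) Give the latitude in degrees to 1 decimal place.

On Mercator, (apparent₁)/(apparent₂) = sec²φ₁ / sec²φ₂ when true areas are equal.
cos²φ₂ / cos²φ₁ = 9.8  ⇒  cos φ₁ = cos 9.1° / √9.8 = 0.9874/3.130 = 0.3154.
φ₁ = arccos(0.3154) ≈ 71.6°.

71.6°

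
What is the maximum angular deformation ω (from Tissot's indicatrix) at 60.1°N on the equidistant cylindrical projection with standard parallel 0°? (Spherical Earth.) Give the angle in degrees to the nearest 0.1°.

For the equirectangular projection with φ₀ = 0 (plate carrée), h = 1 along meridians and k = sec φ along parallels.
At 60.1°: h = 1.000, k = 2.006; principal scales a = 2.006, b = 1.000.
sin(ω/2) = (a − b)/(a + b) = 1.006/3.006 = 0.3347, so ω = 2 arcsin(0.3347) ≈ 39.1°.

39.1°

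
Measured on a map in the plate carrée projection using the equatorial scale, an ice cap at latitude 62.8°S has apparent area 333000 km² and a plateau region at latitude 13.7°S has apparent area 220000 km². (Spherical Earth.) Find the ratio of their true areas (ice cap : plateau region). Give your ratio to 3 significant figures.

On the plate carrée, areal scale = h·k = 1 × sec φ, so true area = apparent × cos φ.
True area of ice cap: 333000 × cos(62.8°) = 333000 × 0.4571 = 152200 km².
True area of plateau region: 220000 × cos(13.7°) = 220000 × 0.9715 = 213700 km².
Ratio = 152200 / 213700 ≈ 0.712.

0.712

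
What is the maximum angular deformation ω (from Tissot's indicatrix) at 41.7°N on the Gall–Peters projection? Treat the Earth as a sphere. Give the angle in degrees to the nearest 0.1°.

Gall–Peters is a cylindrical equal-area projection with standard parallels at ±45°. For cylindrical equal-area with standard parallel φ₀, h = cos φ / cos φ₀ and k = cos φ₀ / cos φ, so h·k = 1.
At 41.7°: h = 1.056, k = 0.9471; principal scales a = 1.056, b = 0.9471.
sin(ω/2) = (a − b)/(a + b) = 0.1089/2.003 = 0.05435, so ω = 2 arcsin(0.05435) ≈ 6.2°.

6.2°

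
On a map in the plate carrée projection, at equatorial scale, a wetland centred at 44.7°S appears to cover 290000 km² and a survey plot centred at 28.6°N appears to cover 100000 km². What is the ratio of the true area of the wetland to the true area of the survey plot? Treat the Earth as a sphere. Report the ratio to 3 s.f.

2.35

On the plate carrée, areal scale = h·k = 1 × sec φ, so true area = apparent × cos φ.
True area of wetland: 290000 × cos(44.7°) = 290000 × 0.7108 = 206100 km².
True area of survey plot: 100000 × cos(28.6°) = 100000 × 0.8780 = 87800 km².
Ratio = 206100 / 87800 ≈ 2.35.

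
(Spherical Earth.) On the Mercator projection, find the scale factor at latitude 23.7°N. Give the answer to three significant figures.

Mercator is conformal, so the point scale is isotropic: h = k = sec φ = 1/cos φ.
k = 1/cos 23.7° = 1/0.9157 = 1.092.

1.09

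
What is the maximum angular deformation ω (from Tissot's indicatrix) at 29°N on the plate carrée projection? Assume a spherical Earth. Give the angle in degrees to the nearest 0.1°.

7.7°

In the plate carrée (x = Rλ, y = Rφ), meridians are true-scale (h = 1) and parallels are stretched by k = sec φ.
At 29°: h = 1.000, k = 1.143; principal scales a = 1.143, b = 1.000.
sin(ω/2) = (a − b)/(a + b) = 0.1434/2.143 = 0.06688, so ω = 2 arcsin(0.06688) ≈ 7.7°.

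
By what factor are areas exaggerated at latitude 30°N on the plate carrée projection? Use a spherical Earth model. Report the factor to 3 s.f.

Plate carrée maps x = Rλ, y = Rφ. The meridian scale is h = 1 and the parallel scale is k = 1/cos φ = sec φ.
Areal scale = h·k = 1 × sec φ; at 30°, h = 1.000, k = 1.155, so h·k = 1.155.

1.15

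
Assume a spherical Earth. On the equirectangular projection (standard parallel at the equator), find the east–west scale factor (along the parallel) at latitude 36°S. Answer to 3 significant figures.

1.24

For the equirectangular projection with φ₀ = 0 (plate carrée), h = 1 along meridians and k = sec φ along parallels.
k = 1/cos 36° = 1/0.8090 = 1.236.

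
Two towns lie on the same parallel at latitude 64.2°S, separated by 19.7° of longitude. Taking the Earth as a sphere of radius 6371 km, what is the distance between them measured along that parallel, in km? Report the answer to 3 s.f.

953 km

Arc length along a parallel = R cos φ · Δλ (with Δλ in radians).
= 6371 × cos 64.2° × (19.7° × π/180) = 6371 × 0.4352 × 0.3438 ≈ 953 km.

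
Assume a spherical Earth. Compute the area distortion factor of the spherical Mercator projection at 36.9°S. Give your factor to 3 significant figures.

1.56

The Mercator projection is conformal; its linear scale factor is the same in every direction and equals sec φ = 1/cos φ.
Areal scale = k² = sec²φ = 1/cos²(36.9°) = 1/0.7997² = 1.564.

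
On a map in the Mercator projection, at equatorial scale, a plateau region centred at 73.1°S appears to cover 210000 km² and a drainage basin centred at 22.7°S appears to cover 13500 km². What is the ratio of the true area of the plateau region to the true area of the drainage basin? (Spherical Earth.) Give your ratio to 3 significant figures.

1.54

Since Mercator area scale is 1/cos²φ, the true area equals the apparent area multiplied by cos²φ.
True area of plateau region: 210000 × cos²(73.1°) = 210000 × 0.08451 = 17750 km².
True area of drainage basin: 13500 × cos²(22.7°) = 13500 × 0.8511 = 11490 km².
Ratio = 17750 / 11490 ≈ 1.54.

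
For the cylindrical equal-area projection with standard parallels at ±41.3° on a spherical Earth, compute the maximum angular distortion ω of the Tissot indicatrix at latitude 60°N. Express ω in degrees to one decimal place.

For cylindrical equal-area with standard parallel φ₀, h = cos φ / cos φ₀ and k = cos φ₀ / cos φ, so h·k = 1.
At 60°: h = 0.6655, k = 1.503; principal scales a = 1.503, b = 0.6655.
sin(ω/2) = (a − b)/(a + b) = 0.8370/2.168 = 0.3860, so ω = 2 arcsin(0.3860) ≈ 45.4°.

45.4°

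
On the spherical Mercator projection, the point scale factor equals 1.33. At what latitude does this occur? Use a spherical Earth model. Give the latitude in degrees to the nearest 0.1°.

Mercator scale is k = sec φ = 1/cos φ.
1/cos φ = 1.33  ⇒  cos φ = 0.7519  ⇒  φ = arccos(0.7519) ≈ 41.2°.

41.2°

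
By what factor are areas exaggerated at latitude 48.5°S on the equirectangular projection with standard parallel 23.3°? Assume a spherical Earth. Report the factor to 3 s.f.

With standard parallel φ₀ = 23.3°, the equirectangular projection gives x = Rλ cos φ₀, y = Rφ, so h = 1 and k = cos 23.3° / cos φ.
Areal scale = h·k = 1 × cos φ₀ / cos φ; at 48.5°, h = 1.000, k = 1.386, so h·k = 1.386.

1.39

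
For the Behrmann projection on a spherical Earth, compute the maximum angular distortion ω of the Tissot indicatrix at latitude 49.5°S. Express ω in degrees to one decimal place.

32.5°

The Behrmann projection is cylindrical equal-area with φ₀ = 30°. Cylindrical equal-area (φ₀ = 30°): h = cos φ / cos 30° along meridians, k = cos 30° / cos φ along parallels; h·k = 1.
At 49.5°: h = 0.7499, k = 1.333; principal scales a = 1.333, b = 0.7499.
sin(ω/2) = (a − b)/(a + b) = 0.5836/2.083 = 0.2801, so ω = 2 arcsin(0.2801) ≈ 32.5°.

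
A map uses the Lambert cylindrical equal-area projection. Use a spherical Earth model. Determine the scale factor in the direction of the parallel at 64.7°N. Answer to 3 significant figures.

2.34

The Lambert cylindrical equal-area projection is the cylindrical equal-area projection with its standard parallel at the equator (φ₀ = 0). A cylindrical equal-area projection with standard parallel φ₀ has meridian scale h = cos φ / cos φ₀ and parallel scale k = cos φ₀ / cos φ (so areas are preserved, h·k = 1).
k = cos 0° / cos 64.7° = 1.000/0.4274 = 2.340.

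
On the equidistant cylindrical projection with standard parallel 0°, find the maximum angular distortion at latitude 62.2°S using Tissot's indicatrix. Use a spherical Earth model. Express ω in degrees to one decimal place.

For the equirectangular projection with φ₀ = 0 (plate carrée), h = 1 along meridians and k = sec φ along parallels.
At 62.2°: h = 1.000, k = 2.144; principal scales a = 2.144, b = 1.000.
sin(ω/2) = (a − b)/(a + b) = 1.144/3.144 = 0.3639, so ω = 2 arcsin(0.3639) ≈ 42.7°.

42.7°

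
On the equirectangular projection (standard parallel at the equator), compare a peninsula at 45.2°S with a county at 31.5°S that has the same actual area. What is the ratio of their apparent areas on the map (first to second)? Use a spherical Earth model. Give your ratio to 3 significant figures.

1.21

For the equirectangular projection with φ₀ = 0 (plate carrée), h = 1 along meridians and k = sec φ along parallels.
Areal scale at 45.2°: h·k = 1.000 × 1.419 = 1.419.
Areal scale at 31.5°: h·k = 1.000 × 1.173 = 1.173.
Ratio = 1.419/1.173 ≈ 1.21.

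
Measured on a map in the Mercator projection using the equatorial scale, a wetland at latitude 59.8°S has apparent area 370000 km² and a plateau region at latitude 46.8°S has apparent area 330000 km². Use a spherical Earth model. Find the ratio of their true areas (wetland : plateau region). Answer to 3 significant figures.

0.605

Since Mercator area scale is 1/cos²φ, the true area equals the apparent area multiplied by cos²φ.
True area of wetland: 370000 × cos²(59.8°) = 370000 × 0.2530 = 93620 km².
True area of plateau region: 330000 × cos²(46.8°) = 330000 × 0.4686 = 154600 km².
Ratio = 93620 / 154600 ≈ 0.605.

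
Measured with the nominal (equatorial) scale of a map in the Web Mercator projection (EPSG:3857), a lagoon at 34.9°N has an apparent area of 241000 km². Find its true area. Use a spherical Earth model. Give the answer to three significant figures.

Mercator is conformal, so the point scale is isotropic: h = k = sec φ = 1/cos φ.
Areal scale = k² = sec²φ = 1/cos²(34.9°) = 1/0.8202² = 1.487.
True area = apparent / (areal scale) = 241000 / 1.487 ≈ 162000 km².

162000 km²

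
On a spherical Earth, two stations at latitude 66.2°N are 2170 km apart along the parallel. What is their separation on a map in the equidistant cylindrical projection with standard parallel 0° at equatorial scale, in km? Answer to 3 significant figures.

5380 km

In the plate carrée (x = Rλ, y = Rφ), meridians are true-scale (h = 1) and parallels are stretched by k = sec φ.
Along the parallel, k = sec 66.2° = 1/0.4035 = 2.478.
Map distance = 2170 × 2.478 ≈ 5380 km.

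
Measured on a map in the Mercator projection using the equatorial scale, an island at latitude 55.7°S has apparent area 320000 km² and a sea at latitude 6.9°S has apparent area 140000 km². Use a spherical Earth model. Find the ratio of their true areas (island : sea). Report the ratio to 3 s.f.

Mercator's areal exaggeration is sec²φ; hence true area = (apparent area) · cos²φ.
True area of island: 320000 × cos²(55.7°) = 320000 × 0.3176 = 101600 km².
True area of sea: 140000 × cos²(6.9°) = 140000 × 0.9856 = 138000 km².
Ratio = 101600 / 138000 ≈ 0.736.

0.736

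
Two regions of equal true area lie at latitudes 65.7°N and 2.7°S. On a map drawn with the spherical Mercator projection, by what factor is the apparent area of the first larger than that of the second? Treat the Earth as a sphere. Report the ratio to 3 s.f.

On Mercator, area is exaggerated by sec²φ = 1/cos²φ.
At 65.7°: sec²(65.7°) = 1/0.4115² = 5.905.
At 2.7°: sec²(2.7°) = 1/0.9989² = 1.002.
Ratio = 5.905/1.002 = cos²(2.7°)/cos²(65.7°) ≈ 5.89.

5.89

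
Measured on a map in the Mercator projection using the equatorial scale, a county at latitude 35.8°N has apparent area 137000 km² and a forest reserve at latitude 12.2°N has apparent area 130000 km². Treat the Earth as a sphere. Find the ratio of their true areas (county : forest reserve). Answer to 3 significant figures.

0.726

Since Mercator area scale is 1/cos²φ, the true area equals the apparent area multiplied by cos²φ.
True area of county: 137000 × cos²(35.8°) = 137000 × 0.6578 = 90120 km².
True area of forest reserve: 130000 × cos²(12.2°) = 130000 × 0.9553 = 124200 km².
Ratio = 90120 / 124200 ≈ 0.726.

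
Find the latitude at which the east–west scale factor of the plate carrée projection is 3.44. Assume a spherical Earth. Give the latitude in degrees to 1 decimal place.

73.1°

Plate carrée: h = 1, k = sec φ along parallels.
sec φ = 3.44  ⇒  cos φ = 0.2907  ⇒  φ ≈ 73.1°.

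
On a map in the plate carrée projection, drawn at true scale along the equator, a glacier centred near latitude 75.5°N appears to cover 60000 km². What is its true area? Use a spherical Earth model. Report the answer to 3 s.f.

In the plate carrée (x = Rλ, y = Rφ), meridians are true-scale (h = 1) and parallels are stretched by k = sec φ.
Areal scale = h·k = 1 × sec φ; at 75.5°, h = 1.000, k = 3.994, so h·k = 3.994.
True area = apparent / (areal scale) = 60000 / 3.994 ≈ 15000 km².

15000 km²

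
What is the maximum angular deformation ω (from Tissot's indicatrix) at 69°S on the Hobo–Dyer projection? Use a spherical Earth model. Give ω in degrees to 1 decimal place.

82.8°

The Hobo–Dyer projection is cylindrical equal-area with φ₀ = 37.5°. Cylindrical equal-area (φ₀ = 37.5°): h = cos φ / cos 37.5° along meridians, k = cos 37.5° / cos φ along parallels; h·k = 1.
At 69°: h = 0.4517, k = 2.214; principal scales a = 2.214, b = 0.4517.
sin(ω/2) = (a − b)/(a + b) = 1.762/2.666 = 0.6611, so ω = 2 arcsin(0.6611) ≈ 82.8°.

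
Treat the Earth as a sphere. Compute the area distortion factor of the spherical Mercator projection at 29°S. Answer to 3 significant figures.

1.31

Mercator is conformal, so the point scale is isotropic: h = k = sec φ = 1/cos φ.
Areal scale = k² = sec²φ = 1/cos²(29°) = 1/0.8746² = 1.307.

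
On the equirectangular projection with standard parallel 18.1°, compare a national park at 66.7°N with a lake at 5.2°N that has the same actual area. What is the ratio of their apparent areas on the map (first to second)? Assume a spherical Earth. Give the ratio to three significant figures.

The equidistant cylindrical projection with φ₀ = 18.1° has h = 1 (meridians true) and k = cos φ₀ / cos φ along parallels.
Areal scale at 66.7°: h·k = 1.000 × 2.403 = 2.403.
Areal scale at 5.2°: h·k = 1.000 × 0.9544 = 0.9544.
Ratio = 2.403/0.9544 ≈ 2.52.

2.52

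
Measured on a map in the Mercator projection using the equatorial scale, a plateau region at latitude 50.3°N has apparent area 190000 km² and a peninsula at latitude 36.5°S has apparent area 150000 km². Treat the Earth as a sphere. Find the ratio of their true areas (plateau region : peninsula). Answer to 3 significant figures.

Since Mercator area scale is 1/cos²φ, the true area equals the apparent area multiplied by cos²φ.
True area of plateau region: 190000 × cos²(50.3°) = 190000 × 0.4080 = 77520 km².
True area of peninsula: 150000 × cos²(36.5°) = 150000 × 0.6462 = 96930 km².
Ratio = 77520 / 96930 ≈ 0.800.

0.800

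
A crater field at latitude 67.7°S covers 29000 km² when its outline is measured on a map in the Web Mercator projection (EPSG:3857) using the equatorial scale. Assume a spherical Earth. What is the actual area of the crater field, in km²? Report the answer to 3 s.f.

4180 km²

The Mercator projection is conformal; its linear scale factor is the same in every direction and equals sec φ = 1/cos φ.
Areal scale = k² = sec²φ = 1/cos²(67.7°) = 1/0.3795² = 6.945.
True area = apparent / (areal scale) = 29000 / 6.945 ≈ 4180 km².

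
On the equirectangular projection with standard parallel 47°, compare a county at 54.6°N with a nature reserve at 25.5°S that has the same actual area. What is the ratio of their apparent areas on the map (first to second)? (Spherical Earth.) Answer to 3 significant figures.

The equidistant cylindrical projection with φ₀ = 47° has h = 1 (meridians true) and k = cos φ₀ / cos φ along parallels.
Areal scale at 54.6°: h·k = 1.000 × 1.177 = 1.177.
Areal scale at 25.5°: h·k = 1.000 × 0.7556 = 0.7556.
Ratio = 1.177/0.7556 ≈ 1.56.

1.56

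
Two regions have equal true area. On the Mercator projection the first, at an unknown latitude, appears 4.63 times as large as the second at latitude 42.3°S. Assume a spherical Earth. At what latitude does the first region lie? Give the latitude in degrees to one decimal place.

69.9°

For equal true areas on Mercator, apparent areas scale as sec²φ, so the ratio is cos²φ₂ / cos²φ₁.
cos²φ₂ / cos²φ₁ = 4.63  ⇒  cos φ₁ = cos 42.3° / √4.63 = 0.7396/2.152 = 0.3437.
φ₁ = arccos(0.3437) ≈ 69.9°.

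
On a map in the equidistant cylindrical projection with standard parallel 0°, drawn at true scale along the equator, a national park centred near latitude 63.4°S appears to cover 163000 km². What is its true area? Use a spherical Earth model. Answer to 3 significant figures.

73000 km²

For the equirectangular projection with φ₀ = 0 (plate carrée), h = 1 along meridians and k = sec φ along parallels.
Areal scale = h·k = 1 × sec φ; at 63.4°, h = 1.000, k = 2.233, so h·k = 2.233.
True area = apparent / (areal scale) = 163000 / 2.233 ≈ 73000 km².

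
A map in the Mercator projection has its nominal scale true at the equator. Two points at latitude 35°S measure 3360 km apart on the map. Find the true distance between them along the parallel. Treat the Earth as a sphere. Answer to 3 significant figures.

2750 km

The Mercator projection is conformal; its linear scale factor is the same in every direction and equals sec φ = 1/cos φ.
Along the parallel at 35°, map distances are exaggerated by k = sec 35° = 1.221.
True distance = 3360 / 1.221 = 3360 × cos 35° ≈ 2750 km.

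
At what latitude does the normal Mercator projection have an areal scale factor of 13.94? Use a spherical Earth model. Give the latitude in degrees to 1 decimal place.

74.5°

Mercator areal scale is sec²φ.
sec²φ = 13.94  ⇒  cos²φ = 0.07174  ⇒  cos φ = 0.2678.
φ = arccos(0.2678) ≈ 74.5°.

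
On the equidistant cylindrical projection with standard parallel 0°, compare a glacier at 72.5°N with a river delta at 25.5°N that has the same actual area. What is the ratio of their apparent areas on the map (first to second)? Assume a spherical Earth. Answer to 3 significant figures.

For the equirectangular projection with φ₀ = 0 (plate carrée), h = 1 along meridians and k = sec φ along parallels.
Areal scale at 72.5°: h·k = 1.000 × 3.326 = 3.326.
Areal scale at 25.5°: h·k = 1.000 × 1.108 = 1.108.
Ratio = 3.326/1.108 ≈ 3.00.

3.00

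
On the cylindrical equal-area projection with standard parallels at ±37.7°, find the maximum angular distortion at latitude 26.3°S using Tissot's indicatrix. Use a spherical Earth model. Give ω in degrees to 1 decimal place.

Cylindrical equal-area (φ₀ = 37.7°): h = cos φ / cos 37.7° along meridians, k = cos 37.7° / cos φ along parallels; h·k = 1.
At 26.3°: h = 1.133, k = 0.8826; principal scales a = 1.133, b = 0.8826.
sin(ω/2) = (a − b)/(a + b) = 0.2505/2.016 = 0.1243, so ω = 2 arcsin(0.1243) ≈ 14.3°.

14.3°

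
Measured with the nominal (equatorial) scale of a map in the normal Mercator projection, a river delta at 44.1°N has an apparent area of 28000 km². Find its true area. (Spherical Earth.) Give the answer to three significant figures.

14400 km²

The Mercator projection is conformal; its linear scale factor is the same in every direction and equals sec φ = 1/cos φ.
Areal scale = k² = sec²φ = 1/cos²(44.1°) = 1/0.7181² = 1.939.
True area = apparent / (areal scale) = 28000 / 1.939 ≈ 14400 km².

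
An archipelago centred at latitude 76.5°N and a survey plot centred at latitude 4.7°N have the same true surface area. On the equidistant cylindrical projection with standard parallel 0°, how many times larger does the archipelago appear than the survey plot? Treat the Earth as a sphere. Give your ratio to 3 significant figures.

4.27

In the plate carrée (x = Rλ, y = Rφ), meridians are true-scale (h = 1) and parallels are stretched by k = sec φ.
Areal scale at 76.5°: h·k = 1.000 × 4.284 = 4.284.
Areal scale at 4.7°: h·k = 1.000 × 1.003 = 1.003.
Ratio = 4.284/1.003 ≈ 4.27.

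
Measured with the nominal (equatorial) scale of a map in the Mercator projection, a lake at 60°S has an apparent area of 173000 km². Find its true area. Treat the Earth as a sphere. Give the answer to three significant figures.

43300 km²

Mercator is conformal, so the point scale is isotropic: h = k = sec φ = 1/cos φ.
Areal scale = k² = sec²φ = 1/cos²(60°) = 1/0.5000² = 4.000.
True area = apparent / (areal scale) = 173000 / 4.000 ≈ 43300 km².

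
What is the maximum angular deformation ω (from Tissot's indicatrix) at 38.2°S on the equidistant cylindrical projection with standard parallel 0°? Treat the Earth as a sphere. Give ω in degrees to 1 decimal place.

For the equirectangular projection with φ₀ = 0 (plate carrée), h = 1 along meridians and k = sec φ along parallels.
At 38.2°: h = 1.000, k = 1.272; principal scales a = 1.272, b = 1.000.
sin(ω/2) = (a − b)/(a + b) = 0.2725/2.272 = 0.1199, so ω = 2 arcsin(0.1199) ≈ 13.8°.

13.8°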